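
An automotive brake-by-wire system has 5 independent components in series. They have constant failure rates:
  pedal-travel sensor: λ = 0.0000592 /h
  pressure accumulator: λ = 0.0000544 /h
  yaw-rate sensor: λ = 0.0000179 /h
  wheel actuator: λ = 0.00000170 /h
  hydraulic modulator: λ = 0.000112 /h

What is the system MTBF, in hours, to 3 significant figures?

4080

Series of exponential components: λ_sys = Σ λ_i
λ_sys = 0.0000592 + 0.0000544 + 0.0000179 + 0.00000170 + 0.000112 = 2.4520e-04 /h
MTBF = 1 / λ_sys = 4080 h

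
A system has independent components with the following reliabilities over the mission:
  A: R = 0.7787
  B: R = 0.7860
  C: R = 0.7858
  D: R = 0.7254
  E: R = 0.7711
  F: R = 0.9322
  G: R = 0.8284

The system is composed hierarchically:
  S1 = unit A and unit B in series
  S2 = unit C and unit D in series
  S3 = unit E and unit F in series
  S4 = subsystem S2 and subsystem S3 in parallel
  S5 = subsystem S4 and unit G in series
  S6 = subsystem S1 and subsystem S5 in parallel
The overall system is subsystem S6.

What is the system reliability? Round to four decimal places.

Series (A and B): 0.778700 × 0.786000 = 0.612058
Series (C and D): 0.785800 × 0.725400 = 0.570019
Series (E and F): 0.771100 × 0.932200 = 0.718819
Parallel ([0.570019] and [0.718819]): 1 − (1 − 0.570019)(1 − 0.718819) = 0.879098
Series ([0.879098] and G): 0.879098 × 0.828400 = 0.728245
Parallel ([0.612058] and [0.728245]): 1 − (1 − 0.612058)(1 − 0.728245) = 0.8946

0.8946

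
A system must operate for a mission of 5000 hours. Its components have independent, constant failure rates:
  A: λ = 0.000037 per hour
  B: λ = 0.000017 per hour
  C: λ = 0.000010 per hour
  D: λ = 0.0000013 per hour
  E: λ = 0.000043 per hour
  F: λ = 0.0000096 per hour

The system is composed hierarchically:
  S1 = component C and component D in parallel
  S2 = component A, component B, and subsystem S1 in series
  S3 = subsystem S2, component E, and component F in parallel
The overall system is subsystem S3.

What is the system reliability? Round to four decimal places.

R(A) = exp(−0.000037 × 5000) = 0.831104
R(B) = exp(−0.000017 × 5000) = 0.918512
R(C) = exp(−0.000010 × 5000) = 0.951229
R(D) = exp(−0.0000013 × 5000) = 0.993521
R(E) = exp(−0.000043 × 5000) = 0.806541
R(F) = exp(−0.0000096 × 5000) = 0.953134
Parallel (C and D): 1 − (1 − 0.951229)(1 − 0.993521) = 0.999684
Series (A, B, and [0.999684]): 0.831104 × 0.918512 × 0.999684 = 0.763138
Parallel ([0.763138], E, and F): 1 − (1 − 0.763138)(1 − 0.806541)(1 − 0.953134) = 0.9979

0.9979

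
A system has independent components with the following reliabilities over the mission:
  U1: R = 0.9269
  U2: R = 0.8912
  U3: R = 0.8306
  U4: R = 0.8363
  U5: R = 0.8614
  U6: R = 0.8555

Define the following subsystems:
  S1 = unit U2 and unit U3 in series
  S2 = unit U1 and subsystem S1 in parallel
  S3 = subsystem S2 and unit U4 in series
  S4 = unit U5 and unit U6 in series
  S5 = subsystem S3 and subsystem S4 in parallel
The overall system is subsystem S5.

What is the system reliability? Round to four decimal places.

Series (U2 and U3): 0.891200 × 0.830600 = 0.740231
Parallel (U1 and [0.740231]): 1 − (1 − 0.926900)(1 − 0.740231) = 0.981011
Series ([0.981011] and U4): 0.981011 × 0.836300 = 0.820419
Series (U5 and U6): 0.861400 × 0.855500 = 0.736928
Parallel ([0.820419] and [0.736928]): 1 − (1 − 0.820419)(1 − 0.736928) = 0.9528

0.9528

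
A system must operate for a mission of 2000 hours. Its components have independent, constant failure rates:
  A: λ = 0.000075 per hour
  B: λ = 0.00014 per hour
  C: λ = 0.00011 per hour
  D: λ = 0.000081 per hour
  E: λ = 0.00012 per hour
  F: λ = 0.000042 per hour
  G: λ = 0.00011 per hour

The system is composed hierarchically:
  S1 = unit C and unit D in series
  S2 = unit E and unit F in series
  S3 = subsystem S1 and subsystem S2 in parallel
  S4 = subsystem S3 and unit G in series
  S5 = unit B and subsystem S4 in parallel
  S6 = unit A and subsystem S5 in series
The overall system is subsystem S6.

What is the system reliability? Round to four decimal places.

R(A) = exp(−0.000075 × 2000) = 0.860708
R(B) = exp(−0.00014 × 2000) = 0.755784
R(C) = exp(−0.00011 × 2000) = 0.802519
R(D) = exp(−0.000081 × 2000) = 0.850441
R(E) = exp(−0.00012 × 2000) = 0.786628
R(F) = exp(−0.000042 × 2000) = 0.919431
R(G) = exp(−0.00011 × 2000) = 0.802519
Series (C and D): 0.802519 × 0.850441 = 0.682495
Series (E and F): 0.786628 × 0.919431 = 0.723250
Parallel ([0.682495] and [0.723250]): 1 − (1 − 0.682495)(1 − 0.723250) = 0.912130
Series ([0.912130] and G): 0.912130 × 0.802519 = 0.732002
Parallel (B and [0.732002]): 1 − (1 − 0.755784)(1 − 0.732002) = 0.934551
Series (A and [0.934551]): 0.860708 × 0.934551 = 0.8044

0.8044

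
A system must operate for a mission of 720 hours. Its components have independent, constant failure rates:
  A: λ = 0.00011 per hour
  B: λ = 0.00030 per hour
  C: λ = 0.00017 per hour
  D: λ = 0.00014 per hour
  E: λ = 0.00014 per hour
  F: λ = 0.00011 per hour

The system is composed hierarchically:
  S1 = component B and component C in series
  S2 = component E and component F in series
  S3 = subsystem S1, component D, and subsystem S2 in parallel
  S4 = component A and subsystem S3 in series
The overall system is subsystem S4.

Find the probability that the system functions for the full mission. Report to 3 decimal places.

R(A) = exp(−0.00011 × 720) = 0.92386
R(B) = exp(−0.00030 × 720) = 0.80574
R(C) = exp(−0.00017 × 720) = 0.88479
R(D) = exp(−0.00014 × 720) = 0.90411
R(E) = exp(−0.00014 × 720) = 0.90411
R(F) = exp(−0.00011 × 720) = 0.92386
Series (B and C): 0.80574 × 0.88479 = 0.71291
Series (E and F): 0.90411 × 0.92386 = 0.83527
Parallel ([0.71291], D, and [0.83527]): 1 − (1 − 0.71291)(1 − 0.90411)(1 − 0.83527) = 0.99547
Series (A and [0.99547]): 0.92386 × 0.99547 = 0.920

0.920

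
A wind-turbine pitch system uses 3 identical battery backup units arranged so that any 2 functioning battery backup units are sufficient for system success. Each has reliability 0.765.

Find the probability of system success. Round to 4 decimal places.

0.8603

R = Σ_{i=2}^{3} C(3,i) p^i (1−p)^{3−i} with p = 0.765
C(3,2)·0.765^2·0.235^1 = 0.412584
C(3,3)·0.765^3·0.235^0 = 0.447697
Sum = 0.8603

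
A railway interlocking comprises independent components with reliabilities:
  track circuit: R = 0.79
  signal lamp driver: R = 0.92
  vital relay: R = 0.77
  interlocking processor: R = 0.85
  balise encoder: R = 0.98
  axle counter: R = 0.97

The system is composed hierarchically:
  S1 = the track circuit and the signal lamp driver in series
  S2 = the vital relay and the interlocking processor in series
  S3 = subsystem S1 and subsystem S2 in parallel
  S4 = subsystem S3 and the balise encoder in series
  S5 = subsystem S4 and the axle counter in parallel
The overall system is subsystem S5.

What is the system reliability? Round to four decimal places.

0.9966

Series (track circuit and signal lamp driver): 0.790000 × 0.920000 = 0.726800
Series (vital relay and interlocking processor): 0.770000 × 0.850000 = 0.654500
Parallel ([0.726800] and [0.654500]): 1 − (1 − 0.726800)(1 − 0.654500) = 0.905609
Series ([0.905609] and balise encoder): 0.905609 × 0.980000 = 0.887497
Parallel ([0.887497] and axle counter): 1 − (1 − 0.887497)(1 − 0.970000) = 0.9966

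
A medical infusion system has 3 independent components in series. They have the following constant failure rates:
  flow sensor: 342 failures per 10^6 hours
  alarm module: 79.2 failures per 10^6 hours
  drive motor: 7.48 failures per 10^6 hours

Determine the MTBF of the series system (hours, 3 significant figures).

2330

Series of exponential components: λ_sys = Σ λ_i
λ_sys = 0.000342 + 0.0000792 + 0.00000748 = 4.2868e-04 /h
MTBF = 1 / λ_sys = 2330 h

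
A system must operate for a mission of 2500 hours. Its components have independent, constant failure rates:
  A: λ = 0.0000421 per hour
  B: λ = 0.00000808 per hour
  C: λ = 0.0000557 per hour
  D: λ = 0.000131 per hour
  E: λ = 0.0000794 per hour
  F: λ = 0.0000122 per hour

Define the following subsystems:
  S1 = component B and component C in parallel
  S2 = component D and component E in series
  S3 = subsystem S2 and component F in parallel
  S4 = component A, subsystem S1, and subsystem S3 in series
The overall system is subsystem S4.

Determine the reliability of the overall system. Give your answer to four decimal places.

R(A) = exp(−0.0000421 × 2500) = 0.900099
R(B) = exp(−0.00000808 × 2500) = 0.980003
R(C) = exp(−0.0000557 × 2500) = 0.870010
R(D) = exp(−0.000131 × 2500) = 0.720723
R(E) = exp(−0.0000794 × 2500) = 0.819960
R(F) = exp(−0.0000122 × 2500) = 0.969960
Parallel (B and C): 1 − (1 − 0.980003)(1 − 0.870010) = 0.997401
Series (D and E): 0.720723 × 0.819960 = 0.590964
Parallel ([0.590964] and F): 1 − (1 − 0.590964)(1 − 0.969960) = 0.987713
Series (A, [0.997401], and [0.987713]): 0.900099 × 0.997401 × 0.987713 = 0.8867

0.8867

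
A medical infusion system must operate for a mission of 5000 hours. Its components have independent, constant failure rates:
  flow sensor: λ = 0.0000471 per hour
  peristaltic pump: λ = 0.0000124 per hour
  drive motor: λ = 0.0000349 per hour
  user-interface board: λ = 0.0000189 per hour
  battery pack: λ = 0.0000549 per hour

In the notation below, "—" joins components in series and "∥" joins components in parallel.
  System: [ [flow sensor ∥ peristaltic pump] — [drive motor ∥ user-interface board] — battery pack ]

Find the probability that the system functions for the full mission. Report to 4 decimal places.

0.7395

R(flow sensor) = exp(−0.0000471 × 5000) = 0.790176
R(peristaltic pump) = exp(−0.0000124 × 5000) = 0.939883
R(drive motor) = exp(−0.0000349 × 5000) = 0.839877
R(user-interface board) = exp(−0.0000189 × 5000) = 0.909828
R(battery pack) = exp(−0.0000549 × 5000) = 0.759952
Parallel (flow sensor and peristaltic pump): 1 − (1 − 0.790176)(1 − 0.939883) = 0.987386
Parallel (drive motor and user-interface board): 1 − (1 − 0.839877)(1 − 0.909828) = 0.985561
Series ([0.987386], [0.985561], and battery pack): 0.987386 × 0.985561 × 0.759952 = 0.7395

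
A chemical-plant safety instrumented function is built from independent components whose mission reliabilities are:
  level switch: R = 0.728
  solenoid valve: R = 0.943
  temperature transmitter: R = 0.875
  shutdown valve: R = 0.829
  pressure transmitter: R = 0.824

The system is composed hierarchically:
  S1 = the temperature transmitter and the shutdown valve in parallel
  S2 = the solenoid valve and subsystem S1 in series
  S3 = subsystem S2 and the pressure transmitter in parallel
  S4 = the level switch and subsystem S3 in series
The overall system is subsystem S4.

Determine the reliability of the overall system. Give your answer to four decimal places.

0.7181

Parallel (temperature transmitter and shutdown valve): 1 − (1 − 0.875000)(1 − 0.829000) = 0.978625
Series (solenoid valve and [0.978625]): 0.943000 × 0.978625 = 0.922843
Parallel ([0.922843] and pressure transmitter): 1 − (1 − 0.922843)(1 − 0.824000) = 0.986420
Series (level switch and [0.986420]): 0.728000 × 0.986420 = 0.7181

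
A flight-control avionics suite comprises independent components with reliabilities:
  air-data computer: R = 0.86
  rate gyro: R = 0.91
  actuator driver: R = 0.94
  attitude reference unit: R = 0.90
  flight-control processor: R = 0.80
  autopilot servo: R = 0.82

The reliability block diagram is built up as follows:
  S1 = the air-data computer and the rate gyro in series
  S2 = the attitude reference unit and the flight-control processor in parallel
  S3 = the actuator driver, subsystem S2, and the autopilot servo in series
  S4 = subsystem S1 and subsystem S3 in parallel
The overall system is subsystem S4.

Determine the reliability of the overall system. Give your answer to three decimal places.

Series (air-data computer and rate gyro): 0.86000 × 0.91000 = 0.78260
Parallel (attitude reference unit and flight-control processor): 1 − (1 − 0.90000)(1 − 0.80000) = 0.98000
Series (actuator driver, [0.98000], and autopilot servo): 0.94000 × 0.98000 × 0.82000 = 0.75538
Parallel ([0.78260] and [0.75538]): 1 − (1 − 0.78260)(1 − 0.75538) = 0.947

0.947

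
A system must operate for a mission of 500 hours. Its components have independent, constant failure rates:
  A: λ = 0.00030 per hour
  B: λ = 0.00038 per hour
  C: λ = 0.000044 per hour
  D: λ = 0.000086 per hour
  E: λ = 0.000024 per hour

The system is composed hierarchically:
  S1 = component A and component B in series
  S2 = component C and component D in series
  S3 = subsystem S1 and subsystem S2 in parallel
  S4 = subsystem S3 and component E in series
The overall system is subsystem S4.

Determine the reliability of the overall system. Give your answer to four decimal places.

0.9701

R(A) = exp(−0.00030 × 500) = 0.860708
R(B) = exp(−0.00038 × 500) = 0.826959
R(C) = exp(−0.000044 × 500) = 0.978240
R(D) = exp(−0.000086 × 500) = 0.957911
R(E) = exp(−0.000024 × 500) = 0.988072
Series (A and B): 0.860708 × 0.826959 = 0.711770
Series (C and D): 0.978240 × 0.957911 = 0.937067
Parallel ([0.711770] and [0.937067]): 1 − (1 − 0.711770)(1 − 0.937067) = 0.981861
Series ([0.981861] and E): 0.981861 × 0.988072 = 0.9701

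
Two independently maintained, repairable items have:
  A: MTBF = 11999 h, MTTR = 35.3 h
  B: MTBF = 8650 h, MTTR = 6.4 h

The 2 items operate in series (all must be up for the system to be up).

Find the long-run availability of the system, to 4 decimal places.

0.9963

A(A) = MTBF/(MTBF+MTTR) = 11999/(11999+35.3) = 0.997067
A(B) = MTBF/(MTBF+MTTR) = 8650/(8650+6.4) = 0.999261
Series availability: 0.997067 × 0.999261 = 0.9963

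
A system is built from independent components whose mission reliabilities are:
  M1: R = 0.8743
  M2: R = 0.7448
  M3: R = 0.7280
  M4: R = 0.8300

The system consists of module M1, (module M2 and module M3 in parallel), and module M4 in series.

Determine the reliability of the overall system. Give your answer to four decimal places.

0.6753

Parallel (M2 and M3): 1 − (1 − 0.744800)(1 − 0.728000) = 0.930586
Series (M1, [0.930586], and M4): 0.874300 × 0.930586 × 0.830000 = 0.6753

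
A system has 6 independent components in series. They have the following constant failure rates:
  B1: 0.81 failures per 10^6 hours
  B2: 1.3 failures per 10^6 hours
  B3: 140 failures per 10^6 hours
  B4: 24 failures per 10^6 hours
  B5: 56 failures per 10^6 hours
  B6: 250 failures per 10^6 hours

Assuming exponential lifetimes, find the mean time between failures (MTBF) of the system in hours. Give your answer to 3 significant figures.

Series of exponential components: λ_sys = Σ λ_i
λ_sys = 0.00000081 + 0.0000013 + 0.00014 + 0.000024 + 0.000056 + 0.00025 = 4.7211e-04 /h
MTBF = 1 / λ_sys = 2120 h

2120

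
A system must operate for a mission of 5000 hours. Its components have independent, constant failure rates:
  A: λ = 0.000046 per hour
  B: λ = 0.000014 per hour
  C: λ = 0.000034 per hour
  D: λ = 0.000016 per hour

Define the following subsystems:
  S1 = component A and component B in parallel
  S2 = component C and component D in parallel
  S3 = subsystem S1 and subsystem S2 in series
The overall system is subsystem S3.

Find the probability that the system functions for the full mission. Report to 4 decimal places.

0.9743

R(A) = exp(−0.000046 × 5000) = 0.794534
R(B) = exp(−0.000014 × 5000) = 0.932394
R(C) = exp(−0.000034 × 5000) = 0.843665
R(D) = exp(−0.000016 × 5000) = 0.923116
Parallel (A and B): 1 − (1 − 0.794534)(1 − 0.932394) = 0.986109
Parallel (C and D): 1 − (1 − 0.843665)(1 − 0.923116) = 0.987980
Series ([0.986109] and [0.987980]): 0.986109 × 0.987980 = 0.9743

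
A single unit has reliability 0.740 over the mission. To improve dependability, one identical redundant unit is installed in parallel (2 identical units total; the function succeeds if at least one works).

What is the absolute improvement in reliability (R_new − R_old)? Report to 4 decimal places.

R_before = 0.740
R_after = 1 − (1 − 0.740)^2 = 0.9324
ΔR = 0.9324 − 0.740 = 0.1924

0.1924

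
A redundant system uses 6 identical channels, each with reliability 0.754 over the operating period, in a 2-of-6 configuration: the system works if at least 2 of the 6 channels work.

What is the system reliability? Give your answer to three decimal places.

R = Σ_{i=2}^{6} C(6,i) p^i (1−p)^{6−i} with p = 0.754
C(6,2)·0.754^2·0.246^4 = 0.03123
C(6,3)·0.754^3·0.246^3 = 0.12763
C(6,4)·0.754^4·0.246^2 = 0.29339
C(6,5)·0.754^5·0.246^1 = 0.35970
C(6,6)·0.754^6·0.246^0 = 0.18375
Sum = 0.996

0.996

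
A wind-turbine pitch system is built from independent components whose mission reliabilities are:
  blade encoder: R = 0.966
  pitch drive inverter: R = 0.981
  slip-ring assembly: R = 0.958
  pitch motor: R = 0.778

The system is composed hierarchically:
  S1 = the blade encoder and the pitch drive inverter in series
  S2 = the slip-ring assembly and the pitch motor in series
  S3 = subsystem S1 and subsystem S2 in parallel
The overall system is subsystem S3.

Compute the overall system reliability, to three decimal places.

Series (blade encoder and pitch drive inverter): 0.96600 × 0.98100 = 0.94765
Series (slip-ring assembly and pitch motor): 0.95800 × 0.77800 = 0.74532
Parallel ([0.94765] and [0.74532]): 1 − (1 − 0.94765)(1 − 0.74532) = 0.987

0.987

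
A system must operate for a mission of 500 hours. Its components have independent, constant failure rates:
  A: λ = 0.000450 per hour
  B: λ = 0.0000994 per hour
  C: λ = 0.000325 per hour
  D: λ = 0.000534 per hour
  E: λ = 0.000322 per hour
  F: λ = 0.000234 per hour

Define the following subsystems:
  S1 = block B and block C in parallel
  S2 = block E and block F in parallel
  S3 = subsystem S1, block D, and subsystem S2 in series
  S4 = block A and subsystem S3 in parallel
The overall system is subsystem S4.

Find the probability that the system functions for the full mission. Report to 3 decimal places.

R(A) = exp(−0.000450 × 500) = 0.79852
R(B) = exp(−0.0000994 × 500) = 0.95151
R(C) = exp(−0.000325 × 500) = 0.85002
R(D) = exp(−0.000534 × 500) = 0.76567
R(E) = exp(−0.000322 × 500) = 0.85129
R(F) = exp(−0.000234 × 500) = 0.88959
Parallel (B and C): 1 − (1 − 0.95151)(1 − 0.85002) = 0.99273
Parallel (E and F): 1 − (1 − 0.85129)(1 − 0.88959) = 0.98358
Series ([0.99273], D, and [0.98358]): 0.99273 × 0.76567 × 0.98358 = 0.74762
Parallel (A and [0.74762]): 1 − (1 − 0.79852)(1 − 0.74762) = 0.949

0.949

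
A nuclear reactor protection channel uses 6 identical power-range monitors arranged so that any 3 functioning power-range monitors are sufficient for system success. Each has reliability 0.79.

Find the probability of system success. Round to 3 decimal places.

R = Σ_{i=3}^{6} C(6,i) p^i (1−p)^{6−i} with p = 0.79
C(6,3)·0.79^3·0.21^3 = 0.09132
C(6,4)·0.79^4·0.21^2 = 0.25765
C(6,5)·0.79^5·0.21^1 = 0.38771
C(6,6)·0.79^6·0.21^0 = 0.24309
Sum = 0.980

0.980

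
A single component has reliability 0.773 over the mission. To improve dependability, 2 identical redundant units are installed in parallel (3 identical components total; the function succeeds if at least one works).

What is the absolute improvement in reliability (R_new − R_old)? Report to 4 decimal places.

0.2153

R_before = 0.773
R_after = 1 − (1 − 0.773)^3 = 0.9883
ΔR = 0.9883 − 0.773 = 0.2153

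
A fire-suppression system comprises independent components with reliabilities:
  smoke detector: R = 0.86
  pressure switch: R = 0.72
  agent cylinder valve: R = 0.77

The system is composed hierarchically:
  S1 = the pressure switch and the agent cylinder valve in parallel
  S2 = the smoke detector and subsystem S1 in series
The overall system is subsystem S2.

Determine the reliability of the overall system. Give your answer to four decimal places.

Parallel (pressure switch and agent cylinder valve): 1 − (1 − 0.720000)(1 − 0.770000) = 0.935600
Series (smoke detector and [0.935600]): 0.860000 × 0.935600 = 0.8046

0.8046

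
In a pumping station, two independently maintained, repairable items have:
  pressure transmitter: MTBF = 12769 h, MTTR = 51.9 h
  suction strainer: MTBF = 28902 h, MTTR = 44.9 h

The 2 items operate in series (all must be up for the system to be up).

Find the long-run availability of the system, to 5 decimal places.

A(pressure transmitter) = MTBF/(MTBF+MTTR) = 12769/(12769+51.9) = 0.995952
A(suction strainer) = MTBF/(MTBF+MTTR) = 28902/(28902+44.9) = 0.998449
Series availability: 0.995952 × 0.998449 = 0.99441

0.99441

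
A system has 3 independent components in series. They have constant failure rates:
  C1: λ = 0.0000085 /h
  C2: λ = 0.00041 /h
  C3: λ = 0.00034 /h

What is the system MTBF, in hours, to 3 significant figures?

Series of exponential components: λ_sys = Σ λ_i
λ_sys = 0.0000085 + 0.00041 + 0.00034 = 7.5850e-04 /h
MTBF = 1 / λ_sys = 1320 h

1320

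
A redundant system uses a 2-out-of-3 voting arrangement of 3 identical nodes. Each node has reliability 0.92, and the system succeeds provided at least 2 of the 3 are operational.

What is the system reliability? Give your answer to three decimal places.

R = Σ_{i=2}^{3} C(3,i) p^i (1−p)^{3−i} with p = 0.92
C(3,2)·0.92^2·0.08^1 = 0.20314
C(3,3)·0.92^3·0.08^0 = 0.77869
Sum = 0.982

0.982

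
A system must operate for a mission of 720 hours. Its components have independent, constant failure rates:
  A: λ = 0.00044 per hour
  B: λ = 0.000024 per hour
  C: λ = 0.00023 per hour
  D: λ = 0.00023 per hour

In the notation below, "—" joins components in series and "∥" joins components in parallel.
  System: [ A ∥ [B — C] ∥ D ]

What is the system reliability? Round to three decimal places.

R(A) = exp(−0.00044 × 720) = 0.72848
R(B) = exp(−0.000024 × 720) = 0.98287
R(C) = exp(−0.00023 × 720) = 0.84739
R(D) = exp(−0.00023 × 720) = 0.84739
Series (B and C): 0.98287 × 0.84739 = 0.83287
Parallel (A, [0.83287], and D): 1 − (1 − 0.72848)(1 − 0.83287)(1 − 0.84739) = 0.993

0.993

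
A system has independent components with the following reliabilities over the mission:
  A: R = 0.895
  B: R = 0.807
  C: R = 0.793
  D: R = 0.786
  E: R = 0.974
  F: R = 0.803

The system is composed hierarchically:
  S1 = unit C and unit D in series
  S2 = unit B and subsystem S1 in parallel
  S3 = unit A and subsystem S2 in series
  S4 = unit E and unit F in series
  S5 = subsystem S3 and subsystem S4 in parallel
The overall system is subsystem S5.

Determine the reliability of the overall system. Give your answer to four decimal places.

0.9629

Series (C and D): 0.793000 × 0.786000 = 0.623298
Parallel (B and [0.623298]): 1 − (1 − 0.807000)(1 − 0.623298) = 0.927297
Series (A and [0.927297]): 0.895000 × 0.927297 = 0.829931
Series (E and F): 0.974000 × 0.803000 = 0.782122
Parallel ([0.829931] and [0.782122]): 1 − (1 − 0.829931)(1 − 0.782122) = 0.9629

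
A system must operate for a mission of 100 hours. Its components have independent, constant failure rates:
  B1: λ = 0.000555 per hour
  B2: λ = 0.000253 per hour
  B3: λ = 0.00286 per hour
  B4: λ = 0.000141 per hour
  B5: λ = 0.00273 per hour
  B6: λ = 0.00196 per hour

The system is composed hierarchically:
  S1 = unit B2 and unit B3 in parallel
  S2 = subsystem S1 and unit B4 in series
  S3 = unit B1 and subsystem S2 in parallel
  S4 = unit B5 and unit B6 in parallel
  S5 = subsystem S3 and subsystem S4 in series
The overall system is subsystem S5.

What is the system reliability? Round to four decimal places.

0.9564

R(B1) = exp(−0.000555 × 100) = 0.946012
R(B2) = exp(−0.000253 × 100) = 0.975017
R(B3) = exp(−0.00286 × 100) = 0.751263
R(B4) = exp(−0.000141 × 100) = 0.985999
R(B5) = exp(−0.00273 × 100) = 0.761093
R(B6) = exp(−0.00196 × 100) = 0.822012
Parallel (B2 and B3): 1 − (1 − 0.975017)(1 − 0.751263) = 0.993786
Series ([0.993786] and B4): 0.993786 × 0.985999 = 0.979872
Parallel (B1 and [0.979872]): 1 − (1 − 0.946012)(1 − 0.979872) = 0.998913
Parallel (B5 and B6): 1 − (1 − 0.761093)(1 − 0.822012) = 0.957477
Series ([0.998913] and [0.957477]): 0.998913 × 0.957477 = 0.9564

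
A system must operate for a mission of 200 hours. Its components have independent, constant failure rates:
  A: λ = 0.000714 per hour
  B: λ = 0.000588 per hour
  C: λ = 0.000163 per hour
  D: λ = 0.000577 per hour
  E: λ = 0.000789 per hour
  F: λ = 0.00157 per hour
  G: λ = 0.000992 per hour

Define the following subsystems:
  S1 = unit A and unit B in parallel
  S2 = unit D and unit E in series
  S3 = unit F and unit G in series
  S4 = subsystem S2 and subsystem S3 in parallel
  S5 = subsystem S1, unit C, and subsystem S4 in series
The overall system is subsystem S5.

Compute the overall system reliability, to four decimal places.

0.8622

R(A) = exp(−0.000714 × 200) = 0.866927
R(B) = exp(−0.000588 × 200) = 0.889052
R(C) = exp(−0.000163 × 200) = 0.967926
R(D) = exp(−0.000577 × 200) = 0.891010
R(E) = exp(−0.000789 × 200) = 0.854021
R(F) = exp(−0.00157 × 200) = 0.730519
R(G) = exp(−0.000992 × 200) = 0.820042
Parallel (A and B): 1 − (1 − 0.866927)(1 − 0.889052) = 0.985236
Series (D and E): 0.891010 × 0.854021 = 0.760941
Series (F and G): 0.730519 × 0.820042 = 0.599056
Parallel ([0.760941] and [0.599056]): 1 − (1 − 0.760941)(1 − 0.599056) = 0.904151
Series ([0.985236], C, and [0.904151]): 0.985236 × 0.967926 × 0.904151 = 0.8622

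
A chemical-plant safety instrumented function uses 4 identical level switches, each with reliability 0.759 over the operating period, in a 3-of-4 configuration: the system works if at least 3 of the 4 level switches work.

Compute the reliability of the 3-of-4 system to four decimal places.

0.7534

R = Σ_{i=3}^{4} C(4,i) p^i (1−p)^{4−i} with p = 0.759
C(4,3)·0.759^3·0.241^1 = 0.421505
C(4,4)·0.759^4·0.241^0 = 0.331869
Sum = 0.7534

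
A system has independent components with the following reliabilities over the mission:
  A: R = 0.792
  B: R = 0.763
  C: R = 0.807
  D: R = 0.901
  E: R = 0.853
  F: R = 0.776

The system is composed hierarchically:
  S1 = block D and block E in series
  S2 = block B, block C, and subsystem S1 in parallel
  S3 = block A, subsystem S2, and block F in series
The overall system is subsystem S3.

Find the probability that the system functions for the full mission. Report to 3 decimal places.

0.608

Series (D and E): 0.90100 × 0.85300 = 0.76855
Parallel (B, C, and [0.76855]): 1 − (1 − 0.76300)(1 − 0.80700)(1 − 0.76855) = 0.98941
Series (A, [0.98941], and F): 0.79200 × 0.98941 × 0.77600 = 0.608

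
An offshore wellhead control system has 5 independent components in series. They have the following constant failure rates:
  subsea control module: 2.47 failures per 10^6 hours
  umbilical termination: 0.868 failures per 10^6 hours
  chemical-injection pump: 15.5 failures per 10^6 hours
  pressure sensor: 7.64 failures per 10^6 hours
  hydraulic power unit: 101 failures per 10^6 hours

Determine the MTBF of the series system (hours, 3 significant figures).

Series of exponential components: λ_sys = Σ λ_i
λ_sys = 0.00000247 + 0.000000868 + 0.0000155 + 0.00000764 + 0.000101 = 1.2748e-04 /h
MTBF = 1 / λ_sys = 7840 h

7840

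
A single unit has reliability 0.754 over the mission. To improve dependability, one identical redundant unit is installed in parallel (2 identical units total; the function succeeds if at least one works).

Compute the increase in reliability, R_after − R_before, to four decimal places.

R_before = 0.754
R_after = 1 − (1 − 0.754)^2 = 0.9395
ΔR = 0.9395 − 0.754 = 0.1855

0.1855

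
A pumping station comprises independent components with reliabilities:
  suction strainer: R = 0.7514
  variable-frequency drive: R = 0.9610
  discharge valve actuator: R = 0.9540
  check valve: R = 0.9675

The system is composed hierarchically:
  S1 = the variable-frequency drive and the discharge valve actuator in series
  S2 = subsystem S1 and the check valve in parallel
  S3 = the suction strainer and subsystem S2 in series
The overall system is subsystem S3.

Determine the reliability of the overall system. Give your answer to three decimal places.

Series (variable-frequency drive and discharge valve actuator): 0.96100 × 0.95400 = 0.91679
Parallel ([0.91679] and check valve): 1 − (1 − 0.91679)(1 − 0.96750) = 0.99730
Series (suction strainer and [0.99730]): 0.75140 × 0.99730 = 0.749

0.749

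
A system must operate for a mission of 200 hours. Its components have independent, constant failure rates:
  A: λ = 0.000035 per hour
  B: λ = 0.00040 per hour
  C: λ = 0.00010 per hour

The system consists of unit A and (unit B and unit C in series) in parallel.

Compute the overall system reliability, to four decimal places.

0.9993

R(A) = exp(−0.000035 × 200) = 0.993024
R(B) = exp(−0.00040 × 200) = 0.923116
R(C) = exp(−0.00010 × 200) = 0.980199
Series (B and C): 0.923116 × 0.980199 = 0.904837
Parallel (A and [0.904837]): 1 − (1 − 0.993024)(1 − 0.904837) = 0.9993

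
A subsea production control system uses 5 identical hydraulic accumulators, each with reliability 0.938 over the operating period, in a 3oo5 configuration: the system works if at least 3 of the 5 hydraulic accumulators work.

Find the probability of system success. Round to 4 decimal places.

R = Σ_{i=3}^{5} C(5,i) p^i (1−p)^{5−i} with p = 0.938
C(5,3)·0.938^3·0.062^2 = 0.031724
C(5,4)·0.938^4·0.062^1 = 0.239979
C(5,5)·0.938^5·0.062^0 = 0.726130
Sum = 0.9978

0.9978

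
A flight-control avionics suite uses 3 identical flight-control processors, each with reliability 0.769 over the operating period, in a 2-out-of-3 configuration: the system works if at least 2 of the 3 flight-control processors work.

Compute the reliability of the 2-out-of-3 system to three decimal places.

R = Σ_{i=2}^{3} C(3,i) p^i (1−p)^{3−i} with p = 0.769
C(3,2)·0.769^2·0.231^1 = 0.40981
C(3,3)·0.769^3·0.231^0 = 0.45476
Sum = 0.865

0.865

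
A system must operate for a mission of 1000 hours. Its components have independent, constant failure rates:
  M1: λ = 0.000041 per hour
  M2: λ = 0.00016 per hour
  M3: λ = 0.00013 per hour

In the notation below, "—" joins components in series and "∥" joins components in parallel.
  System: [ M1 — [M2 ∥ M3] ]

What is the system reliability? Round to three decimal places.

0.943

R(M1) = exp(−0.000041 × 1000) = 0.95983
R(M2) = exp(−0.00016 × 1000) = 0.85214
R(M3) = exp(−0.00013 × 1000) = 0.87810
Parallel (M2 and M3): 1 − (1 − 0.85214)(1 − 0.87810) = 0.98198
Series (M1 and [0.98198]): 0.95983 × 0.98198 = 0.943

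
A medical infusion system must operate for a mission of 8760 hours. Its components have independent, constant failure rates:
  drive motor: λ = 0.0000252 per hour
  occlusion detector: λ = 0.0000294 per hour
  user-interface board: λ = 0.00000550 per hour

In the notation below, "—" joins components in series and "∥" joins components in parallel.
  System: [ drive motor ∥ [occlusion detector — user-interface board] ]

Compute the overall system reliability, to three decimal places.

R(drive motor) = exp(−0.0000252 × 8760) = 0.80192
R(occlusion detector) = exp(−0.0000294 × 8760) = 0.77295
R(user-interface board) = exp(−0.00000550 × 8760) = 0.95296
Series (occlusion detector and user-interface board): 0.77295 × 0.95296 = 0.73659
Parallel (drive motor and [0.73659]): 1 − (1 − 0.80192)(1 − 0.73659) = 0.948

0.948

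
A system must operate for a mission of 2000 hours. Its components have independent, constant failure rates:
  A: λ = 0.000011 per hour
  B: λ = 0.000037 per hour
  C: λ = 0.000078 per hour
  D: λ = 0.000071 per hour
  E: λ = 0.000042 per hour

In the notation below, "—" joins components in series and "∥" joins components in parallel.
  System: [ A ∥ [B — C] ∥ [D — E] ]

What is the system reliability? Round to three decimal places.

0.999

R(A) = exp(−0.000011 × 2000) = 0.97824
R(B) = exp(−0.000037 × 2000) = 0.92867
R(C) = exp(−0.000078 × 2000) = 0.85556
R(D) = exp(−0.000071 × 2000) = 0.86762
R(E) = exp(−0.000042 × 2000) = 0.91943
Series (B and C): 0.92867 × 0.85556 = 0.79453
Series (D and E): 0.86762 × 0.91943 = 0.79772
Parallel (A, [0.79453], and [0.79772]): 1 − (1 − 0.97824)(1 − 0.79453)(1 − 0.79772) = 0.999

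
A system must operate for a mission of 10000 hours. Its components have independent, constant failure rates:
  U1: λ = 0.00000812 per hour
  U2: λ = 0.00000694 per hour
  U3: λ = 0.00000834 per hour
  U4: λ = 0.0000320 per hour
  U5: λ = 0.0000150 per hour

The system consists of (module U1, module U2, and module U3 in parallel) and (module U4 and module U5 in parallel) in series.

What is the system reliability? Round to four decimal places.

0.9615

R(U1) = exp(−0.00000812 × 10000) = 0.922009
R(U2) = exp(−0.00000694 × 10000) = 0.932953
R(U3) = exp(−0.00000834 × 10000) = 0.919983
R(U4) = exp(−0.0000320 × 10000) = 0.726149
R(U5) = exp(−0.0000150 × 10000) = 0.860708
Parallel (U1, U2, and U3): 1 − (1 − 0.922009)(1 − 0.932953)(1 − 0.919983) = 0.999582
Parallel (U4 and U5): 1 − (1 − 0.726149)(1 − 0.860708) = 0.961855
Series ([0.999582] and [0.961855]): 0.999582 × 0.961855 = 0.9615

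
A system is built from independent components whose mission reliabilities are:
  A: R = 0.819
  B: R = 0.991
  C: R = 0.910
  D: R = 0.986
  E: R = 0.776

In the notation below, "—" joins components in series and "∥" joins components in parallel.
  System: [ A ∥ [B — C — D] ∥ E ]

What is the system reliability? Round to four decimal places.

Series (B, C, and D): 0.991000 × 0.910000 × 0.986000 = 0.889185
Parallel (A, [0.889185], and E): 1 − (1 − 0.819000)(1 − 0.889185)(1 − 0.776000) = 0.9955

0.9955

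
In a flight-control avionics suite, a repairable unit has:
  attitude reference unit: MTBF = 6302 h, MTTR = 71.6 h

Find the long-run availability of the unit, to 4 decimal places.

0.9888

A(attitude reference unit) = MTBF/(MTBF+MTTR) = 6302/(6302+71.6) = 0.9888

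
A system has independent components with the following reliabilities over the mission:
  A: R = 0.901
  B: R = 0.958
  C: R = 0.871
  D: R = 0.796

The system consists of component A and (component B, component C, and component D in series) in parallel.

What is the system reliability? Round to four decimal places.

Series (B, C, and D): 0.958000 × 0.871000 × 0.796000 = 0.664197
Parallel (A and [0.664197]): 1 − (1 − 0.901000)(1 − 0.664197) = 0.9668

0.9668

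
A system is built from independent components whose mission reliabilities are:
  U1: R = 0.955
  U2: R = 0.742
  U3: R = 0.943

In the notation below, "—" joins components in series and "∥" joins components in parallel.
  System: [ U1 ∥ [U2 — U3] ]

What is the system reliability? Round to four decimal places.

0.9865

Series (U2 and U3): 0.742000 × 0.943000 = 0.699706
Parallel (U1 and [0.699706]): 1 − (1 − 0.955000)(1 − 0.699706) = 0.9865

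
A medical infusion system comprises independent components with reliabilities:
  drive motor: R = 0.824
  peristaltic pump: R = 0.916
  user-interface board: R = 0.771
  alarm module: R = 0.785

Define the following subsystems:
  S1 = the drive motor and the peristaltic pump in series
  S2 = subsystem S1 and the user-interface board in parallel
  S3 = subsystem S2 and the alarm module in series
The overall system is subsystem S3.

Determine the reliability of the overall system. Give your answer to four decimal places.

Series (drive motor and peristaltic pump): 0.824000 × 0.916000 = 0.754784
Parallel ([0.754784] and user-interface board): 1 − (1 − 0.754784)(1 − 0.771000) = 0.943846
Series ([0.943846] and alarm module): 0.943846 × 0.785000 = 0.7409

0.7409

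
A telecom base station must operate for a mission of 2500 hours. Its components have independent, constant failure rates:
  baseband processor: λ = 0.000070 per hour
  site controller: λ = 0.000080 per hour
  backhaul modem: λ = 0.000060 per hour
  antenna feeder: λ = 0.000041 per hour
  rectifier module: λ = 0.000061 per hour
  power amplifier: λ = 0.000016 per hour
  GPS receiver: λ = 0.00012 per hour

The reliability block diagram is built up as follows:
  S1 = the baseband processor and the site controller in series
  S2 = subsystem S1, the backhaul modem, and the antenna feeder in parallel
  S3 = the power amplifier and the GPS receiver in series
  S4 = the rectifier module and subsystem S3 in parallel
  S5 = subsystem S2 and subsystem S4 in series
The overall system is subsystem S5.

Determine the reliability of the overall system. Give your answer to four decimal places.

R(baseband processor) = exp(−0.000070 × 2500) = 0.839457
R(site controller) = exp(−0.000080 × 2500) = 0.818731
R(backhaul modem) = exp(−0.000060 × 2500) = 0.860708
R(antenna feeder) = exp(−0.000041 × 2500) = 0.902578
R(rectifier module) = exp(−0.000061 × 2500) = 0.858559
R(power amplifier) = exp(−0.000016 × 2500) = 0.960789
R(GPS receiver) = exp(−0.00012 × 2500) = 0.740818
Series (baseband processor and site controller): 0.839457 × 0.818731 = 0.687289
Parallel ([0.687289], backhaul modem, and antenna feeder): 1 − (1 − 0.687289)(1 − 0.860708)(1 − 0.902578) = 0.995756
Series (power amplifier and GPS receiver): 0.960789 × 0.740818 = 0.711770
Parallel (rectifier module and [0.711770]): 1 − (1 − 0.858559)(1 − 0.711770) = 0.959232
Series ([0.995756] and [0.959232]): 0.995756 × 0.959232 = 0.9552

0.9552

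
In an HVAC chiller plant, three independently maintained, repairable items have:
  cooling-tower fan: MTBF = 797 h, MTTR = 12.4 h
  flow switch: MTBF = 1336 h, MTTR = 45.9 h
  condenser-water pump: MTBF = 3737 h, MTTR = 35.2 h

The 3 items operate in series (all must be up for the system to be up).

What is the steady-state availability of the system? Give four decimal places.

0.9431

A(cooling-tower fan) = MTBF/(MTBF+MTTR) = 797/(797+12.4) = 0.984680
A(flow switch) = MTBF/(MTBF+MTTR) = 1336/(1336+45.9) = 0.966785
A(condenser-water pump) = MTBF/(MTBF+MTTR) = 3737/(3737+35.2) = 0.990669
Series availability: 0.984680 × 0.966785 × 0.990669 = 0.9431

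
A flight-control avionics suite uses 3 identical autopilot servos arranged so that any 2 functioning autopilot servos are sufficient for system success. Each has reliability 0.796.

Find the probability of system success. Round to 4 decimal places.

R = Σ_{i=2}^{3} C(3,i) p^i (1−p)^{3−i} with p = 0.796
C(3,2)·0.796^2·0.204^1 = 0.387773
C(3,3)·0.796^3·0.204^0 = 0.504358
Sum = 0.8921

0.8921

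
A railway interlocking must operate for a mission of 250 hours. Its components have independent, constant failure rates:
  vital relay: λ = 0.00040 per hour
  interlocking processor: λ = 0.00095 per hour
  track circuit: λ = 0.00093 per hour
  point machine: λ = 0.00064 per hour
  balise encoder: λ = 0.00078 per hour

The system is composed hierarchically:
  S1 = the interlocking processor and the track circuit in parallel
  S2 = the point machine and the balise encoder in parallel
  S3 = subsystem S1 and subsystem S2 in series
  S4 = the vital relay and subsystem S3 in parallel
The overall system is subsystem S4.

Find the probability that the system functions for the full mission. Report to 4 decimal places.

0.9934

R(vital relay) = exp(−0.00040 × 250) = 0.904837
R(interlocking processor) = exp(−0.00095 × 250) = 0.788597
R(track circuit) = exp(−0.00093 × 250) = 0.792550
R(point machine) = exp(−0.00064 × 250) = 0.852144
R(balise encoder) = exp(−0.00078 × 250) = 0.822835
Parallel (interlocking processor and track circuit): 1 − (1 − 0.788597)(1 − 0.792550) = 0.956144
Parallel (point machine and balise encoder): 1 − (1 − 0.852144)(1 − 0.822835) = 0.973805
Series ([0.956144] and [0.973805]): 0.956144 × 0.973805 = 0.931098
Parallel (vital relay and [0.931098]): 1 − (1 − 0.904837)(1 − 0.931098) = 0.9934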